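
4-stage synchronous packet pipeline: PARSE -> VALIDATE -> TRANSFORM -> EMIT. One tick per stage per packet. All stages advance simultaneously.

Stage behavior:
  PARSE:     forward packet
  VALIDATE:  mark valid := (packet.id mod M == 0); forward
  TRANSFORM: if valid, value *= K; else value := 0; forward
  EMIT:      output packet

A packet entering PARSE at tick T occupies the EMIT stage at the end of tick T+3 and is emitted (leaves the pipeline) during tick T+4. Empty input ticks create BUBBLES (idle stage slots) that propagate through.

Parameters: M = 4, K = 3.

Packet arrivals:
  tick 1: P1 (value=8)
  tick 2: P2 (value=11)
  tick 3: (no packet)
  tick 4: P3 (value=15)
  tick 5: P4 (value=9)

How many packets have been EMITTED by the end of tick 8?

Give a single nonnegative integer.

Tick 1: [PARSE:P1(v=8,ok=F), VALIDATE:-, TRANSFORM:-, EMIT:-] out:-; in:P1
Tick 2: [PARSE:P2(v=11,ok=F), VALIDATE:P1(v=8,ok=F), TRANSFORM:-, EMIT:-] out:-; in:P2
Tick 3: [PARSE:-, VALIDATE:P2(v=11,ok=F), TRANSFORM:P1(v=0,ok=F), EMIT:-] out:-; in:-
Tick 4: [PARSE:P3(v=15,ok=F), VALIDATE:-, TRANSFORM:P2(v=0,ok=F), EMIT:P1(v=0,ok=F)] out:-; in:P3
Tick 5: [PARSE:P4(v=9,ok=F), VALIDATE:P3(v=15,ok=F), TRANSFORM:-, EMIT:P2(v=0,ok=F)] out:P1(v=0); in:P4
Tick 6: [PARSE:-, VALIDATE:P4(v=9,ok=T), TRANSFORM:P3(v=0,ok=F), EMIT:-] out:P2(v=0); in:-
Tick 7: [PARSE:-, VALIDATE:-, TRANSFORM:P4(v=27,ok=T), EMIT:P3(v=0,ok=F)] out:-; in:-
Tick 8: [PARSE:-, VALIDATE:-, TRANSFORM:-, EMIT:P4(v=27,ok=T)] out:P3(v=0); in:-
Emitted by tick 8: ['P1', 'P2', 'P3']

Answer: 3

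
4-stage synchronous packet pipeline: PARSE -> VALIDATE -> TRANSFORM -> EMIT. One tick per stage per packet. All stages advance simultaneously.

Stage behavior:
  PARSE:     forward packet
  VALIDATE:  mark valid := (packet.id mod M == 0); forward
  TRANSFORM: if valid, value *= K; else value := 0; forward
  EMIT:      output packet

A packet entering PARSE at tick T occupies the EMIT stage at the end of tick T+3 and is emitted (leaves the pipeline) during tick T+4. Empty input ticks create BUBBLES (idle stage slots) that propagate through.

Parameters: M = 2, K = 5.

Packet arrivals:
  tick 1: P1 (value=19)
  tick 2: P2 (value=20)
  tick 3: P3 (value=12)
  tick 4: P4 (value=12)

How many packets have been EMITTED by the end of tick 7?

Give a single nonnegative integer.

Answer: 3

Derivation:
Tick 1: [PARSE:P1(v=19,ok=F), VALIDATE:-, TRANSFORM:-, EMIT:-] out:-; in:P1
Tick 2: [PARSE:P2(v=20,ok=F), VALIDATE:P1(v=19,ok=F), TRANSFORM:-, EMIT:-] out:-; in:P2
Tick 3: [PARSE:P3(v=12,ok=F), VALIDATE:P2(v=20,ok=T), TRANSFORM:P1(v=0,ok=F), EMIT:-] out:-; in:P3
Tick 4: [PARSE:P4(v=12,ok=F), VALIDATE:P3(v=12,ok=F), TRANSFORM:P2(v=100,ok=T), EMIT:P1(v=0,ok=F)] out:-; in:P4
Tick 5: [PARSE:-, VALIDATE:P4(v=12,ok=T), TRANSFORM:P3(v=0,ok=F), EMIT:P2(v=100,ok=T)] out:P1(v=0); in:-
Tick 6: [PARSE:-, VALIDATE:-, TRANSFORM:P4(v=60,ok=T), EMIT:P3(v=0,ok=F)] out:P2(v=100); in:-
Tick 7: [PARSE:-, VALIDATE:-, TRANSFORM:-, EMIT:P4(v=60,ok=T)] out:P3(v=0); in:-
Emitted by tick 7: ['P1', 'P2', 'P3']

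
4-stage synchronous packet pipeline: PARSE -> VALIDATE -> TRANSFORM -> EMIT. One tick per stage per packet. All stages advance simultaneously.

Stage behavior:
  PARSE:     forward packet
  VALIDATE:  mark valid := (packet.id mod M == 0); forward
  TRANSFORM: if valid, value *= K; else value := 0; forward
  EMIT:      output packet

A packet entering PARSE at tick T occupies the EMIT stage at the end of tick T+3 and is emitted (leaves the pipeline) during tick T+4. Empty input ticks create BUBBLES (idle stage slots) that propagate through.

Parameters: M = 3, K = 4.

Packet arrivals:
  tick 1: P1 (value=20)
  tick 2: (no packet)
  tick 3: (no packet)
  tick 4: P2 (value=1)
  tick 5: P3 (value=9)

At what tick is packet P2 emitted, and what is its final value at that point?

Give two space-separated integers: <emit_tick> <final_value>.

Answer: 8 0

Derivation:
Tick 1: [PARSE:P1(v=20,ok=F), VALIDATE:-, TRANSFORM:-, EMIT:-] out:-; in:P1
Tick 2: [PARSE:-, VALIDATE:P1(v=20,ok=F), TRANSFORM:-, EMIT:-] out:-; in:-
Tick 3: [PARSE:-, VALIDATE:-, TRANSFORM:P1(v=0,ok=F), EMIT:-] out:-; in:-
Tick 4: [PARSE:P2(v=1,ok=F), VALIDATE:-, TRANSFORM:-, EMIT:P1(v=0,ok=F)] out:-; in:P2
Tick 5: [PARSE:P3(v=9,ok=F), VALIDATE:P2(v=1,ok=F), TRANSFORM:-, EMIT:-] out:P1(v=0); in:P3
Tick 6: [PARSE:-, VALIDATE:P3(v=9,ok=T), TRANSFORM:P2(v=0,ok=F), EMIT:-] out:-; in:-
Tick 7: [PARSE:-, VALIDATE:-, TRANSFORM:P3(v=36,ok=T), EMIT:P2(v=0,ok=F)] out:-; in:-
Tick 8: [PARSE:-, VALIDATE:-, TRANSFORM:-, EMIT:P3(v=36,ok=T)] out:P2(v=0); in:-
Tick 9: [PARSE:-, VALIDATE:-, TRANSFORM:-, EMIT:-] out:P3(v=36); in:-
P2: arrives tick 4, valid=False (id=2, id%3=2), emit tick 8, final value 0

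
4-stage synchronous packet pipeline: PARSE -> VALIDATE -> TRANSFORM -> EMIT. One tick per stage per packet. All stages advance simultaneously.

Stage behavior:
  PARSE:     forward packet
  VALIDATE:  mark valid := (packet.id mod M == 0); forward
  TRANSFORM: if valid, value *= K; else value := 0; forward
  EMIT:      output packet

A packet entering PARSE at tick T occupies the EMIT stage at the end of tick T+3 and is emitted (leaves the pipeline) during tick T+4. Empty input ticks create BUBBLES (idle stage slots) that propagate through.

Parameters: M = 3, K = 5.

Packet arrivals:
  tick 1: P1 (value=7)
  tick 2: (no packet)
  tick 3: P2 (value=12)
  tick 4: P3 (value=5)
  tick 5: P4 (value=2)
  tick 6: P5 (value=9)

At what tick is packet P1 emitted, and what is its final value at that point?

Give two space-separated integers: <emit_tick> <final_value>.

Tick 1: [PARSE:P1(v=7,ok=F), VALIDATE:-, TRANSFORM:-, EMIT:-] out:-; in:P1
Tick 2: [PARSE:-, VALIDATE:P1(v=7,ok=F), TRANSFORM:-, EMIT:-] out:-; in:-
Tick 3: [PARSE:P2(v=12,ok=F), VALIDATE:-, TRANSFORM:P1(v=0,ok=F), EMIT:-] out:-; in:P2
Tick 4: [PARSE:P3(v=5,ok=F), VALIDATE:P2(v=12,ok=F), TRANSFORM:-, EMIT:P1(v=0,ok=F)] out:-; in:P3
Tick 5: [PARSE:P4(v=2,ok=F), VALIDATE:P3(v=5,ok=T), TRANSFORM:P2(v=0,ok=F), EMIT:-] out:P1(v=0); in:P4
Tick 6: [PARSE:P5(v=9,ok=F), VALIDATE:P4(v=2,ok=F), TRANSFORM:P3(v=25,ok=T), EMIT:P2(v=0,ok=F)] out:-; in:P5
Tick 7: [PARSE:-, VALIDATE:P5(v=9,ok=F), TRANSFORM:P4(v=0,ok=F), EMIT:P3(v=25,ok=T)] out:P2(v=0); in:-
Tick 8: [PARSE:-, VALIDATE:-, TRANSFORM:P5(v=0,ok=F), EMIT:P4(v=0,ok=F)] out:P3(v=25); in:-
Tick 9: [PARSE:-, VALIDATE:-, TRANSFORM:-, EMIT:P5(v=0,ok=F)] out:P4(v=0); in:-
Tick 10: [PARSE:-, VALIDATE:-, TRANSFORM:-, EMIT:-] out:P5(v=0); in:-
P1: arrives tick 1, valid=False (id=1, id%3=1), emit tick 5, final value 0

Answer: 5 0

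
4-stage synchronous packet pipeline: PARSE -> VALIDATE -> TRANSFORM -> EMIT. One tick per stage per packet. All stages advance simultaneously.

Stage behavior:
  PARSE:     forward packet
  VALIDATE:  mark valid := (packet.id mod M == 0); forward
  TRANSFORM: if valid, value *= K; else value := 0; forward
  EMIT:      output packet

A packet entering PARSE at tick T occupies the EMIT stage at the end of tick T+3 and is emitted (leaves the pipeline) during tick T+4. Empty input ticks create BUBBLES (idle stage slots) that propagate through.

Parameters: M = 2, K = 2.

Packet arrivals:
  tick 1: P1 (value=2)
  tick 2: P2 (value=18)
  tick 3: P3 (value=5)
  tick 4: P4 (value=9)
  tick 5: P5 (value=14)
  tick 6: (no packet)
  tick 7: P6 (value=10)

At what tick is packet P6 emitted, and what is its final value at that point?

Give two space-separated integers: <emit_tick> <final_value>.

Answer: 11 20

Derivation:
Tick 1: [PARSE:P1(v=2,ok=F), VALIDATE:-, TRANSFORM:-, EMIT:-] out:-; in:P1
Tick 2: [PARSE:P2(v=18,ok=F), VALIDATE:P1(v=2,ok=F), TRANSFORM:-, EMIT:-] out:-; in:P2
Tick 3: [PARSE:P3(v=5,ok=F), VALIDATE:P2(v=18,ok=T), TRANSFORM:P1(v=0,ok=F), EMIT:-] out:-; in:P3
Tick 4: [PARSE:P4(v=9,ok=F), VALIDATE:P3(v=5,ok=F), TRANSFORM:P2(v=36,ok=T), EMIT:P1(v=0,ok=F)] out:-; in:P4
Tick 5: [PARSE:P5(v=14,ok=F), VALIDATE:P4(v=9,ok=T), TRANSFORM:P3(v=0,ok=F), EMIT:P2(v=36,ok=T)] out:P1(v=0); in:P5
Tick 6: [PARSE:-, VALIDATE:P5(v=14,ok=F), TRANSFORM:P4(v=18,ok=T), EMIT:P3(v=0,ok=F)] out:P2(v=36); in:-
Tick 7: [PARSE:P6(v=10,ok=F), VALIDATE:-, TRANSFORM:P5(v=0,ok=F), EMIT:P4(v=18,ok=T)] out:P3(v=0); in:P6
Tick 8: [PARSE:-, VALIDATE:P6(v=10,ok=T), TRANSFORM:-, EMIT:P5(v=0,ok=F)] out:P4(v=18); in:-
Tick 9: [PARSE:-, VALIDATE:-, TRANSFORM:P6(v=20,ok=T), EMIT:-] out:P5(v=0); in:-
Tick 10: [PARSE:-, VALIDATE:-, TRANSFORM:-, EMIT:P6(v=20,ok=T)] out:-; in:-
Tick 11: [PARSE:-, VALIDATE:-, TRANSFORM:-, EMIT:-] out:P6(v=20); in:-
P6: arrives tick 7, valid=True (id=6, id%2=0), emit tick 11, final value 20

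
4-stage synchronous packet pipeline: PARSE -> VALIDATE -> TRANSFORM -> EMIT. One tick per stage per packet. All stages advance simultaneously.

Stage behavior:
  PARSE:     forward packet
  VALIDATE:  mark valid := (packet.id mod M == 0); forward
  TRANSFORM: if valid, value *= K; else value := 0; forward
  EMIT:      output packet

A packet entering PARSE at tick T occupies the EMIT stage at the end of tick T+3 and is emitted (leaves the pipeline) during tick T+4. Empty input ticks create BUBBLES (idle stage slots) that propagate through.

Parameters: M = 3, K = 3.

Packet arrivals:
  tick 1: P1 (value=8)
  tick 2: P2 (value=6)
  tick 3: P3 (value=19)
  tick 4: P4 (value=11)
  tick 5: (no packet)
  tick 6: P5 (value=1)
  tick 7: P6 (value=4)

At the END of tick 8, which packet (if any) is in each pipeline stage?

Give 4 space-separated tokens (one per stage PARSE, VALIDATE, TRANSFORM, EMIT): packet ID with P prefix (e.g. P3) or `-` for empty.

Tick 1: [PARSE:P1(v=8,ok=F), VALIDATE:-, TRANSFORM:-, EMIT:-] out:-; in:P1
Tick 2: [PARSE:P2(v=6,ok=F), VALIDATE:P1(v=8,ok=F), TRANSFORM:-, EMIT:-] out:-; in:P2
Tick 3: [PARSE:P3(v=19,ok=F), VALIDATE:P2(v=6,ok=F), TRANSFORM:P1(v=0,ok=F), EMIT:-] out:-; in:P3
Tick 4: [PARSE:P4(v=11,ok=F), VALIDATE:P3(v=19,ok=T), TRANSFORM:P2(v=0,ok=F), EMIT:P1(v=0,ok=F)] out:-; in:P4
Tick 5: [PARSE:-, VALIDATE:P4(v=11,ok=F), TRANSFORM:P3(v=57,ok=T), EMIT:P2(v=0,ok=F)] out:P1(v=0); in:-
Tick 6: [PARSE:P5(v=1,ok=F), VALIDATE:-, TRANSFORM:P4(v=0,ok=F), EMIT:P3(v=57,ok=T)] out:P2(v=0); in:P5
Tick 7: [PARSE:P6(v=4,ok=F), VALIDATE:P5(v=1,ok=F), TRANSFORM:-, EMIT:P4(v=0,ok=F)] out:P3(v=57); in:P6
Tick 8: [PARSE:-, VALIDATE:P6(v=4,ok=T), TRANSFORM:P5(v=0,ok=F), EMIT:-] out:P4(v=0); in:-
At end of tick 8: ['-', 'P6', 'P5', '-']

Answer: - P6 P5 -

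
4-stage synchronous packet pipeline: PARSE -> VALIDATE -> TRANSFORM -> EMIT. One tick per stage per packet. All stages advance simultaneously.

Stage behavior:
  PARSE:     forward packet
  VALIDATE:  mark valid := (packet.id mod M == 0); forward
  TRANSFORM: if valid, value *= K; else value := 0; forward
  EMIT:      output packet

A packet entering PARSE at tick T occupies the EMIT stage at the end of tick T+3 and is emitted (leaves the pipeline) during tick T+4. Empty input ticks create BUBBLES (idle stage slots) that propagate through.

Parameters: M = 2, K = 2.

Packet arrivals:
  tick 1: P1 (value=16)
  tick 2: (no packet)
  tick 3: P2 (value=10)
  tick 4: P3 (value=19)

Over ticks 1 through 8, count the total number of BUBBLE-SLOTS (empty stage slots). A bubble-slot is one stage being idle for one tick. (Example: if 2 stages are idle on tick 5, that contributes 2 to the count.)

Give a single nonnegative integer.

Answer: 20

Derivation:
Tick 1: [PARSE:P1(v=16,ok=F), VALIDATE:-, TRANSFORM:-, EMIT:-] out:-; bubbles=3
Tick 2: [PARSE:-, VALIDATE:P1(v=16,ok=F), TRANSFORM:-, EMIT:-] out:-; bubbles=3
Tick 3: [PARSE:P2(v=10,ok=F), VALIDATE:-, TRANSFORM:P1(v=0,ok=F), EMIT:-] out:-; bubbles=2
Tick 4: [PARSE:P3(v=19,ok=F), VALIDATE:P2(v=10,ok=T), TRANSFORM:-, EMIT:P1(v=0,ok=F)] out:-; bubbles=1
Tick 5: [PARSE:-, VALIDATE:P3(v=19,ok=F), TRANSFORM:P2(v=20,ok=T), EMIT:-] out:P1(v=0); bubbles=2
Tick 6: [PARSE:-, VALIDATE:-, TRANSFORM:P3(v=0,ok=F), EMIT:P2(v=20,ok=T)] out:-; bubbles=2
Tick 7: [PARSE:-, VALIDATE:-, TRANSFORM:-, EMIT:P3(v=0,ok=F)] out:P2(v=20); bubbles=3
Tick 8: [PARSE:-, VALIDATE:-, TRANSFORM:-, EMIT:-] out:P3(v=0); bubbles=4
Total bubble-slots: 20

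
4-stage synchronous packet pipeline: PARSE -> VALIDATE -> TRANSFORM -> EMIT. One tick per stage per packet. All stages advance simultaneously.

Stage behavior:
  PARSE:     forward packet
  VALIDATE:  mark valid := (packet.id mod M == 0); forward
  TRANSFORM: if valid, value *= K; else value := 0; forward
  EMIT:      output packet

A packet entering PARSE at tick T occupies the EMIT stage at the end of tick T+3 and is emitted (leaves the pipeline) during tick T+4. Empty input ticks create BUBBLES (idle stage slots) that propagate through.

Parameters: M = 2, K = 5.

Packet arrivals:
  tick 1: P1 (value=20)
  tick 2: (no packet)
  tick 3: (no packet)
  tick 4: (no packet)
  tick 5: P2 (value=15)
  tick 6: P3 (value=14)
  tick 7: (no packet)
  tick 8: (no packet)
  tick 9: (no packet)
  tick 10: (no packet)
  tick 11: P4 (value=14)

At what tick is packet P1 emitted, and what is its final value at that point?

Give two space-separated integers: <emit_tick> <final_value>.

Tick 1: [PARSE:P1(v=20,ok=F), VALIDATE:-, TRANSFORM:-, EMIT:-] out:-; in:P1
Tick 2: [PARSE:-, VALIDATE:P1(v=20,ok=F), TRANSFORM:-, EMIT:-] out:-; in:-
Tick 3: [PARSE:-, VALIDATE:-, TRANSFORM:P1(v=0,ok=F), EMIT:-] out:-; in:-
Tick 4: [PARSE:-, VALIDATE:-, TRANSFORM:-, EMIT:P1(v=0,ok=F)] out:-; in:-
Tick 5: [PARSE:P2(v=15,ok=F), VALIDATE:-, TRANSFORM:-, EMIT:-] out:P1(v=0); in:P2
Tick 6: [PARSE:P3(v=14,ok=F), VALIDATE:P2(v=15,ok=T), TRANSFORM:-, EMIT:-] out:-; in:P3
Tick 7: [PARSE:-, VALIDATE:P3(v=14,ok=F), TRANSFORM:P2(v=75,ok=T), EMIT:-] out:-; in:-
Tick 8: [PARSE:-, VALIDATE:-, TRANSFORM:P3(v=0,ok=F), EMIT:P2(v=75,ok=T)] out:-; in:-
Tick 9: [PARSE:-, VALIDATE:-, TRANSFORM:-, EMIT:P3(v=0,ok=F)] out:P2(v=75); in:-
Tick 10: [PARSE:-, VALIDATE:-, TRANSFORM:-, EMIT:-] out:P3(v=0); in:-
Tick 11: [PARSE:P4(v=14,ok=F), VALIDATE:-, TRANSFORM:-, EMIT:-] out:-; in:P4
Tick 12: [PARSE:-, VALIDATE:P4(v=14,ok=T), TRANSFORM:-, EMIT:-] out:-; in:-
Tick 13: [PARSE:-, VALIDATE:-, TRANSFORM:P4(v=70,ok=T), EMIT:-] out:-; in:-
Tick 14: [PARSE:-, VALIDATE:-, TRANSFORM:-, EMIT:P4(v=70,ok=T)] out:-; in:-
Tick 15: [PARSE:-, VALIDATE:-, TRANSFORM:-, EMIT:-] out:P4(v=70); in:-
P1: arrives tick 1, valid=False (id=1, id%2=1), emit tick 5, final value 0

Answer: 5 0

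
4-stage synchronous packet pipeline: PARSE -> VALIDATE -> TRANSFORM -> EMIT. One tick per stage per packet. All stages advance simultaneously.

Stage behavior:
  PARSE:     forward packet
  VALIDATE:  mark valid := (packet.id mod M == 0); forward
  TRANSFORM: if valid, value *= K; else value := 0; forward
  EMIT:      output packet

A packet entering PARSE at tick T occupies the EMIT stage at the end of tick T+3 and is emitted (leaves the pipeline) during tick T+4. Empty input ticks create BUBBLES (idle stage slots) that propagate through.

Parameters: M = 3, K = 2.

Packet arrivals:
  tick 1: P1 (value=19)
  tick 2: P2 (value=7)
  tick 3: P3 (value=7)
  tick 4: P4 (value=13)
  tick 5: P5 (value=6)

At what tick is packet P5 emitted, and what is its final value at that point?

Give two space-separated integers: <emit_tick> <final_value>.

Tick 1: [PARSE:P1(v=19,ok=F), VALIDATE:-, TRANSFORM:-, EMIT:-] out:-; in:P1
Tick 2: [PARSE:P2(v=7,ok=F), VALIDATE:P1(v=19,ok=F), TRANSFORM:-, EMIT:-] out:-; in:P2
Tick 3: [PARSE:P3(v=7,ok=F), VALIDATE:P2(v=7,ok=F), TRANSFORM:P1(v=0,ok=F), EMIT:-] out:-; in:P3
Tick 4: [PARSE:P4(v=13,ok=F), VALIDATE:P3(v=7,ok=T), TRANSFORM:P2(v=0,ok=F), EMIT:P1(v=0,ok=F)] out:-; in:P4
Tick 5: [PARSE:P5(v=6,ok=F), VALIDATE:P4(v=13,ok=F), TRANSFORM:P3(v=14,ok=T), EMIT:P2(v=0,ok=F)] out:P1(v=0); in:P5
Tick 6: [PARSE:-, VALIDATE:P5(v=6,ok=F), TRANSFORM:P4(v=0,ok=F), EMIT:P3(v=14,ok=T)] out:P2(v=0); in:-
Tick 7: [PARSE:-, VALIDATE:-, TRANSFORM:P5(v=0,ok=F), EMIT:P4(v=0,ok=F)] out:P3(v=14); in:-
Tick 8: [PARSE:-, VALIDATE:-, TRANSFORM:-, EMIT:P5(v=0,ok=F)] out:P4(v=0); in:-
Tick 9: [PARSE:-, VALIDATE:-, TRANSFORM:-, EMIT:-] out:P5(v=0); in:-
P5: arrives tick 5, valid=False (id=5, id%3=2), emit tick 9, final value 0

Answer: 9 0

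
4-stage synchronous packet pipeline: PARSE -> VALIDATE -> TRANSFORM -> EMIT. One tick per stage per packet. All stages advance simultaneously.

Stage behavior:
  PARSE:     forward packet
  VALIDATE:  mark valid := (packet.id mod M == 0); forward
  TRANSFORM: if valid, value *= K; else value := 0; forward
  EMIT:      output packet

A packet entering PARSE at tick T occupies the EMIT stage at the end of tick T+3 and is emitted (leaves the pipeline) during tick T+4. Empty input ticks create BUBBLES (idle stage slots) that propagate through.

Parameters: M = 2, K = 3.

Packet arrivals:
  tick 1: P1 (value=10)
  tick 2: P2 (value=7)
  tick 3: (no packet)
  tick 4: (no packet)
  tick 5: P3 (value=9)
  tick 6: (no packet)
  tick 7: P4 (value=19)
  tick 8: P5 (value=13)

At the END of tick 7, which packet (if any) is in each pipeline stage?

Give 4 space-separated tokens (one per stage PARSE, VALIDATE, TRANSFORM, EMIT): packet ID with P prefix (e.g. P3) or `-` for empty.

Tick 1: [PARSE:P1(v=10,ok=F), VALIDATE:-, TRANSFORM:-, EMIT:-] out:-; in:P1
Tick 2: [PARSE:P2(v=7,ok=F), VALIDATE:P1(v=10,ok=F), TRANSFORM:-, EMIT:-] out:-; in:P2
Tick 3: [PARSE:-, VALIDATE:P2(v=7,ok=T), TRANSFORM:P1(v=0,ok=F), EMIT:-] out:-; in:-
Tick 4: [PARSE:-, VALIDATE:-, TRANSFORM:P2(v=21,ok=T), EMIT:P1(v=0,ok=F)] out:-; in:-
Tick 5: [PARSE:P3(v=9,ok=F), VALIDATE:-, TRANSFORM:-, EMIT:P2(v=21,ok=T)] out:P1(v=0); in:P3
Tick 6: [PARSE:-, VALIDATE:P3(v=9,ok=F), TRANSFORM:-, EMIT:-] out:P2(v=21); in:-
Tick 7: [PARSE:P4(v=19,ok=F), VALIDATE:-, TRANSFORM:P3(v=0,ok=F), EMIT:-] out:-; in:P4
At end of tick 7: ['P4', '-', 'P3', '-']

Answer: P4 - P3 -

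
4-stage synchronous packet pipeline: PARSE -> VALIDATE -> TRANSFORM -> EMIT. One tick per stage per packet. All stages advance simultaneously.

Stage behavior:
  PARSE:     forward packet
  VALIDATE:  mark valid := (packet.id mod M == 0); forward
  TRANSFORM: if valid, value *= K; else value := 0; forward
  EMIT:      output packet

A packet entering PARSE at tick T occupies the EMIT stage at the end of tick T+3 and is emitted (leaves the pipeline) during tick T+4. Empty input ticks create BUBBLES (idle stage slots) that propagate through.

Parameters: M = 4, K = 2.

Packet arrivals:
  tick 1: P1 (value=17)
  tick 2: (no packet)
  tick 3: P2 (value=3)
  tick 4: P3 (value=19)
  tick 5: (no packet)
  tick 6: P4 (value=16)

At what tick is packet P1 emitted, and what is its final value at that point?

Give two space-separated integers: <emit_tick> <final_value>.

Tick 1: [PARSE:P1(v=17,ok=F), VALIDATE:-, TRANSFORM:-, EMIT:-] out:-; in:P1
Tick 2: [PARSE:-, VALIDATE:P1(v=17,ok=F), TRANSFORM:-, EMIT:-] out:-; in:-
Tick 3: [PARSE:P2(v=3,ok=F), VALIDATE:-, TRANSFORM:P1(v=0,ok=F), EMIT:-] out:-; in:P2
Tick 4: [PARSE:P3(v=19,ok=F), VALIDATE:P2(v=3,ok=F), TRANSFORM:-, EMIT:P1(v=0,ok=F)] out:-; in:P3
Tick 5: [PARSE:-, VALIDATE:P3(v=19,ok=F), TRANSFORM:P2(v=0,ok=F), EMIT:-] out:P1(v=0); in:-
Tick 6: [PARSE:P4(v=16,ok=F), VALIDATE:-, TRANSFORM:P3(v=0,ok=F), EMIT:P2(v=0,ok=F)] out:-; in:P4
Tick 7: [PARSE:-, VALIDATE:P4(v=16,ok=T), TRANSFORM:-, EMIT:P3(v=0,ok=F)] out:P2(v=0); in:-
Tick 8: [PARSE:-, VALIDATE:-, TRANSFORM:P4(v=32,ok=T), EMIT:-] out:P3(v=0); in:-
Tick 9: [PARSE:-, VALIDATE:-, TRANSFORM:-, EMIT:P4(v=32,ok=T)] out:-; in:-
Tick 10: [PARSE:-, VALIDATE:-, TRANSFORM:-, EMIT:-] out:P4(v=32); in:-
P1: arrives tick 1, valid=False (id=1, id%4=1), emit tick 5, final value 0

Answer: 5 0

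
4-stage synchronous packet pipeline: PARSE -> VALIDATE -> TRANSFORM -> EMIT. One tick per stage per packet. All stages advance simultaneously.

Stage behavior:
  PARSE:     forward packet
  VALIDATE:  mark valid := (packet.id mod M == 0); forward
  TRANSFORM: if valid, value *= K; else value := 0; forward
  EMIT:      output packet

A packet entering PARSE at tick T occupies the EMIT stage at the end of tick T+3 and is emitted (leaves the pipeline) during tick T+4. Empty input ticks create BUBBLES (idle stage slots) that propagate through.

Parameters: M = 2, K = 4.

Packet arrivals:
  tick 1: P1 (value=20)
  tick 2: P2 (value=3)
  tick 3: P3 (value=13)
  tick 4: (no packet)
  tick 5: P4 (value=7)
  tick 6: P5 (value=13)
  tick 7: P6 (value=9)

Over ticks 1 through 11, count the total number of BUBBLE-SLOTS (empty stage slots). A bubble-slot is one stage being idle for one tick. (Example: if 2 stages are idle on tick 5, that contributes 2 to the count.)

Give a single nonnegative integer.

Tick 1: [PARSE:P1(v=20,ok=F), VALIDATE:-, TRANSFORM:-, EMIT:-] out:-; bubbles=3
Tick 2: [PARSE:P2(v=3,ok=F), VALIDATE:P1(v=20,ok=F), TRANSFORM:-, EMIT:-] out:-; bubbles=2
Tick 3: [PARSE:P3(v=13,ok=F), VALIDATE:P2(v=3,ok=T), TRANSFORM:P1(v=0,ok=F), EMIT:-] out:-; bubbles=1
Tick 4: [PARSE:-, VALIDATE:P3(v=13,ok=F), TRANSFORM:P2(v=12,ok=T), EMIT:P1(v=0,ok=F)] out:-; bubbles=1
Tick 5: [PARSE:P4(v=7,ok=F), VALIDATE:-, TRANSFORM:P3(v=0,ok=F), EMIT:P2(v=12,ok=T)] out:P1(v=0); bubbles=1
Tick 6: [PARSE:P5(v=13,ok=F), VALIDATE:P4(v=7,ok=T), TRANSFORM:-, EMIT:P3(v=0,ok=F)] out:P2(v=12); bubbles=1
Tick 7: [PARSE:P6(v=9,ok=F), VALIDATE:P5(v=13,ok=F), TRANSFORM:P4(v=28,ok=T), EMIT:-] out:P3(v=0); bubbles=1
Tick 8: [PARSE:-, VALIDATE:P6(v=9,ok=T), TRANSFORM:P5(v=0,ok=F), EMIT:P4(v=28,ok=T)] out:-; bubbles=1
Tick 9: [PARSE:-, VALIDATE:-, TRANSFORM:P6(v=36,ok=T), EMIT:P5(v=0,ok=F)] out:P4(v=28); bubbles=2
Tick 10: [PARSE:-, VALIDATE:-, TRANSFORM:-, EMIT:P6(v=36,ok=T)] out:P5(v=0); bubbles=3
Tick 11: [PARSE:-, VALIDATE:-, TRANSFORM:-, EMIT:-] out:P6(v=36); bubbles=4
Total bubble-slots: 20

Answer: 20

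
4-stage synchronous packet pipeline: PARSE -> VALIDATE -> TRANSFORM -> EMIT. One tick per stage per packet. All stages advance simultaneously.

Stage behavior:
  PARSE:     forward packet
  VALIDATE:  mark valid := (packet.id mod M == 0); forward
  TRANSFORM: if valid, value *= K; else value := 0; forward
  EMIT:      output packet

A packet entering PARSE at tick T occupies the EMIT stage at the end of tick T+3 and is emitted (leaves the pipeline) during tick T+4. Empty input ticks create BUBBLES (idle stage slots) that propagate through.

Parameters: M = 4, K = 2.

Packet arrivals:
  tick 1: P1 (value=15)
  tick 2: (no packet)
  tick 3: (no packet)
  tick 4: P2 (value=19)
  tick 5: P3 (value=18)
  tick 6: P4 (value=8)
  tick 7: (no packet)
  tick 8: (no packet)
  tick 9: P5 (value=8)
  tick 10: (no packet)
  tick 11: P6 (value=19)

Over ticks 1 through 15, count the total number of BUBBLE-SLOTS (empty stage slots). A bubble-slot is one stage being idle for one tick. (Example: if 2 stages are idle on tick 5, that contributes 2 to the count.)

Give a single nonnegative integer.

Answer: 36

Derivation:
Tick 1: [PARSE:P1(v=15,ok=F), VALIDATE:-, TRANSFORM:-, EMIT:-] out:-; bubbles=3
Tick 2: [PARSE:-, VALIDATE:P1(v=15,ok=F), TRANSFORM:-, EMIT:-] out:-; bubbles=3
Tick 3: [PARSE:-, VALIDATE:-, TRANSFORM:P1(v=0,ok=F), EMIT:-] out:-; bubbles=3
Tick 4: [PARSE:P2(v=19,ok=F), VALIDATE:-, TRANSFORM:-, EMIT:P1(v=0,ok=F)] out:-; bubbles=2
Tick 5: [PARSE:P3(v=18,ok=F), VALIDATE:P2(v=19,ok=F), TRANSFORM:-, EMIT:-] out:P1(v=0); bubbles=2
Tick 6: [PARSE:P4(v=8,ok=F), VALIDATE:P3(v=18,ok=F), TRANSFORM:P2(v=0,ok=F), EMIT:-] out:-; bubbles=1
Tick 7: [PARSE:-, VALIDATE:P4(v=8,ok=T), TRANSFORM:P3(v=0,ok=F), EMIT:P2(v=0,ok=F)] out:-; bubbles=1
Tick 8: [PARSE:-, VALIDATE:-, TRANSFORM:P4(v=16,ok=T), EMIT:P3(v=0,ok=F)] out:P2(v=0); bubbles=2
Tick 9: [PARSE:P5(v=8,ok=F), VALIDATE:-, TRANSFORM:-, EMIT:P4(v=16,ok=T)] out:P3(v=0); bubbles=2
Tick 10: [PARSE:-, VALIDATE:P5(v=8,ok=F), TRANSFORM:-, EMIT:-] out:P4(v=16); bubbles=3
Tick 11: [PARSE:P6(v=19,ok=F), VALIDATE:-, TRANSFORM:P5(v=0,ok=F), EMIT:-] out:-; bubbles=2
Tick 12: [PARSE:-, VALIDATE:P6(v=19,ok=F), TRANSFORM:-, EMIT:P5(v=0,ok=F)] out:-; bubbles=2
Tick 13: [PARSE:-, VALIDATE:-, TRANSFORM:P6(v=0,ok=F), EMIT:-] out:P5(v=0); bubbles=3
Tick 14: [PARSE:-, VALIDATE:-, TRANSFORM:-, EMIT:P6(v=0,ok=F)] out:-; bubbles=3
Tick 15: [PARSE:-, VALIDATE:-, TRANSFORM:-, EMIT:-] out:P6(v=0); bubbles=4
Total bubble-slots: 36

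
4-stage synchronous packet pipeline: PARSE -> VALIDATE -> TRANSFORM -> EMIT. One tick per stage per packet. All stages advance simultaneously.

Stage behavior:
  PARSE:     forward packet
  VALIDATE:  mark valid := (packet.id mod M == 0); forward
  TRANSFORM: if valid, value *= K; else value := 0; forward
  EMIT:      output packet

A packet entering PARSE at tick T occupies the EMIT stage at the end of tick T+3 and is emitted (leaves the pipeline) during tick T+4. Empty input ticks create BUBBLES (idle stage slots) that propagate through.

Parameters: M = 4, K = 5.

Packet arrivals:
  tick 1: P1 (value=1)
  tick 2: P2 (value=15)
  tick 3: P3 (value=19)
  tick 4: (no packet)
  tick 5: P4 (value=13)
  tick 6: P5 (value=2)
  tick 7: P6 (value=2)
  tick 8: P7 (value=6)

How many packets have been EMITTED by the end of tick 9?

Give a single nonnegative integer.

Tick 1: [PARSE:P1(v=1,ok=F), VALIDATE:-, TRANSFORM:-, EMIT:-] out:-; in:P1
Tick 2: [PARSE:P2(v=15,ok=F), VALIDATE:P1(v=1,ok=F), TRANSFORM:-, EMIT:-] out:-; in:P2
Tick 3: [PARSE:P3(v=19,ok=F), VALIDATE:P2(v=15,ok=F), TRANSFORM:P1(v=0,ok=F), EMIT:-] out:-; in:P3
Tick 4: [PARSE:-, VALIDATE:P3(v=19,ok=F), TRANSFORM:P2(v=0,ok=F), EMIT:P1(v=0,ok=F)] out:-; in:-
Tick 5: [PARSE:P4(v=13,ok=F), VALIDATE:-, TRANSFORM:P3(v=0,ok=F), EMIT:P2(v=0,ok=F)] out:P1(v=0); in:P4
Tick 6: [PARSE:P5(v=2,ok=F), VALIDATE:P4(v=13,ok=T), TRANSFORM:-, EMIT:P3(v=0,ok=F)] out:P2(v=0); in:P5
Tick 7: [PARSE:P6(v=2,ok=F), VALIDATE:P5(v=2,ok=F), TRANSFORM:P4(v=65,ok=T), EMIT:-] out:P3(v=0); in:P6
Tick 8: [PARSE:P7(v=6,ok=F), VALIDATE:P6(v=2,ok=F), TRANSFORM:P5(v=0,ok=F), EMIT:P4(v=65,ok=T)] out:-; in:P7
Tick 9: [PARSE:-, VALIDATE:P7(v=6,ok=F), TRANSFORM:P6(v=0,ok=F), EMIT:P5(v=0,ok=F)] out:P4(v=65); in:-
Emitted by tick 9: ['P1', 'P2', 'P3', 'P4']

Answer: 4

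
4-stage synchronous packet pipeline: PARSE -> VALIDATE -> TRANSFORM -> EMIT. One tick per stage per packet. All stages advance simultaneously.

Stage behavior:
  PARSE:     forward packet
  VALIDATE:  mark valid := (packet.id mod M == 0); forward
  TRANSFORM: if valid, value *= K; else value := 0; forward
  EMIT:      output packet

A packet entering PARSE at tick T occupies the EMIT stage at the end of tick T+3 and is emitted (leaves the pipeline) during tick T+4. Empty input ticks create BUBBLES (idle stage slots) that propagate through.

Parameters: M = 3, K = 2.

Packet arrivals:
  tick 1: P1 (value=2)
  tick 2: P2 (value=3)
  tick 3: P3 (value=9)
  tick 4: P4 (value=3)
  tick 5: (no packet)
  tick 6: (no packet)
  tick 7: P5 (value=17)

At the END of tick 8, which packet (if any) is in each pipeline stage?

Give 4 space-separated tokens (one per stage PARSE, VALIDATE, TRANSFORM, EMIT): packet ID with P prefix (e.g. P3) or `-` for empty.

Answer: - P5 - -

Derivation:
Tick 1: [PARSE:P1(v=2,ok=F), VALIDATE:-, TRANSFORM:-, EMIT:-] out:-; in:P1
Tick 2: [PARSE:P2(v=3,ok=F), VALIDATE:P1(v=2,ok=F), TRANSFORM:-, EMIT:-] out:-; in:P2
Tick 3: [PARSE:P3(v=9,ok=F), VALIDATE:P2(v=3,ok=F), TRANSFORM:P1(v=0,ok=F), EMIT:-] out:-; in:P3
Tick 4: [PARSE:P4(v=3,ok=F), VALIDATE:P3(v=9,ok=T), TRANSFORM:P2(v=0,ok=F), EMIT:P1(v=0,ok=F)] out:-; in:P4
Tick 5: [PARSE:-, VALIDATE:P4(v=3,ok=F), TRANSFORM:P3(v=18,ok=T), EMIT:P2(v=0,ok=F)] out:P1(v=0); in:-
Tick 6: [PARSE:-, VALIDATE:-, TRANSFORM:P4(v=0,ok=F), EMIT:P3(v=18,ok=T)] out:P2(v=0); in:-
Tick 7: [PARSE:P5(v=17,ok=F), VALIDATE:-, TRANSFORM:-, EMIT:P4(v=0,ok=F)] out:P3(v=18); in:P5
Tick 8: [PARSE:-, VALIDATE:P5(v=17,ok=F), TRANSFORM:-, EMIT:-] out:P4(v=0); in:-
At end of tick 8: ['-', 'P5', '-', '-']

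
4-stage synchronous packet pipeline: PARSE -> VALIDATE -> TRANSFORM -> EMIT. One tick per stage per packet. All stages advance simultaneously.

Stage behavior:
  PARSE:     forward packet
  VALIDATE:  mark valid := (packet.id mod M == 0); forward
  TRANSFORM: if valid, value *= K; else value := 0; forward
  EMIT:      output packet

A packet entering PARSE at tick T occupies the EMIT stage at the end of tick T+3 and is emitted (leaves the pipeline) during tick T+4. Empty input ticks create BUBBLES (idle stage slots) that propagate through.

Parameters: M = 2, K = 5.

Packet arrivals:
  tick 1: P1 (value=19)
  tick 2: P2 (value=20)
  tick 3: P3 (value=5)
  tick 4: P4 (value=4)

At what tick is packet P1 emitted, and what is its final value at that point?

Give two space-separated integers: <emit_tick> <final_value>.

Answer: 5 0

Derivation:
Tick 1: [PARSE:P1(v=19,ok=F), VALIDATE:-, TRANSFORM:-, EMIT:-] out:-; in:P1
Tick 2: [PARSE:P2(v=20,ok=F), VALIDATE:P1(v=19,ok=F), TRANSFORM:-, EMIT:-] out:-; in:P2
Tick 3: [PARSE:P3(v=5,ok=F), VALIDATE:P2(v=20,ok=T), TRANSFORM:P1(v=0,ok=F), EMIT:-] out:-; in:P3
Tick 4: [PARSE:P4(v=4,ok=F), VALIDATE:P3(v=5,ok=F), TRANSFORM:P2(v=100,ok=T), EMIT:P1(v=0,ok=F)] out:-; in:P4
Tick 5: [PARSE:-, VALIDATE:P4(v=4,ok=T), TRANSFORM:P3(v=0,ok=F), EMIT:P2(v=100,ok=T)] out:P1(v=0); in:-
Tick 6: [PARSE:-, VALIDATE:-, TRANSFORM:P4(v=20,ok=T), EMIT:P3(v=0,ok=F)] out:P2(v=100); in:-
Tick 7: [PARSE:-, VALIDATE:-, TRANSFORM:-, EMIT:P4(v=20,ok=T)] out:P3(v=0); in:-
Tick 8: [PARSE:-, VALIDATE:-, TRANSFORM:-, EMIT:-] out:P4(v=20); in:-
P1: arrives tick 1, valid=False (id=1, id%2=1), emit tick 5, final value 0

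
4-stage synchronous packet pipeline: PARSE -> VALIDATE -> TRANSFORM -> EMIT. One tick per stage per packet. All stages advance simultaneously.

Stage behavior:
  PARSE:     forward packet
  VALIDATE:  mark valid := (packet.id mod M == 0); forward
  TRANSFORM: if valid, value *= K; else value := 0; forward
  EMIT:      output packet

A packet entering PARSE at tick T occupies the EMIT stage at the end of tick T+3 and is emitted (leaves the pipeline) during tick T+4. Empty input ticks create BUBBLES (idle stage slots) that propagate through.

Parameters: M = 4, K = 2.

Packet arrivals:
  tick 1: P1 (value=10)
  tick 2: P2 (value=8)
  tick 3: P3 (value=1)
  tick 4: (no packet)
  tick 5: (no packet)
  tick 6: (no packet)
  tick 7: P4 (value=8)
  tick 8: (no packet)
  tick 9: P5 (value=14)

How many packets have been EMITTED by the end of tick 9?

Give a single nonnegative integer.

Answer: 3

Derivation:
Tick 1: [PARSE:P1(v=10,ok=F), VALIDATE:-, TRANSFORM:-, EMIT:-] out:-; in:P1
Tick 2: [PARSE:P2(v=8,ok=F), VALIDATE:P1(v=10,ok=F), TRANSFORM:-, EMIT:-] out:-; in:P2
Tick 3: [PARSE:P3(v=1,ok=F), VALIDATE:P2(v=8,ok=F), TRANSFORM:P1(v=0,ok=F), EMIT:-] out:-; in:P3
Tick 4: [PARSE:-, VALIDATE:P3(v=1,ok=F), TRANSFORM:P2(v=0,ok=F), EMIT:P1(v=0,ok=F)] out:-; in:-
Tick 5: [PARSE:-, VALIDATE:-, TRANSFORM:P3(v=0,ok=F), EMIT:P2(v=0,ok=F)] out:P1(v=0); in:-
Tick 6: [PARSE:-, VALIDATE:-, TRANSFORM:-, EMIT:P3(v=0,ok=F)] out:P2(v=0); in:-
Tick 7: [PARSE:P4(v=8,ok=F), VALIDATE:-, TRANSFORM:-, EMIT:-] out:P3(v=0); in:P4
Tick 8: [PARSE:-, VALIDATE:P4(v=8,ok=T), TRANSFORM:-, EMIT:-] out:-; in:-
Tick 9: [PARSE:P5(v=14,ok=F), VALIDATE:-, TRANSFORM:P4(v=16,ok=T), EMIT:-] out:-; in:P5
Emitted by tick 9: ['P1', 'P2', 'P3']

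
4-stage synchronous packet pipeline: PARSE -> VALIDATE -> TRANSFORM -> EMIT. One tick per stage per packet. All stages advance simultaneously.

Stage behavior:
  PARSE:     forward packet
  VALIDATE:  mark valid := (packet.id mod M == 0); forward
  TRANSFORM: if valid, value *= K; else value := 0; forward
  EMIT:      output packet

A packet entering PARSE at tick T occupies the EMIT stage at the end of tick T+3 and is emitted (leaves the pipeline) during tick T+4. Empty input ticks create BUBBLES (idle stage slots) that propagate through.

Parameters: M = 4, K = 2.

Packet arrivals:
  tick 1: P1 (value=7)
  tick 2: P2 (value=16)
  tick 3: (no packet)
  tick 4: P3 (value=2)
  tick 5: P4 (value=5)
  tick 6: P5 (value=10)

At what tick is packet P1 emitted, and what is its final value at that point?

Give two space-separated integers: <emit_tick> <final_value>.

Answer: 5 0

Derivation:
Tick 1: [PARSE:P1(v=7,ok=F), VALIDATE:-, TRANSFORM:-, EMIT:-] out:-; in:P1
Tick 2: [PARSE:P2(v=16,ok=F), VALIDATE:P1(v=7,ok=F), TRANSFORM:-, EMIT:-] out:-; in:P2
Tick 3: [PARSE:-, VALIDATE:P2(v=16,ok=F), TRANSFORM:P1(v=0,ok=F), EMIT:-] out:-; in:-
Tick 4: [PARSE:P3(v=2,ok=F), VALIDATE:-, TRANSFORM:P2(v=0,ok=F), EMIT:P1(v=0,ok=F)] out:-; in:P3
Tick 5: [PARSE:P4(v=5,ok=F), VALIDATE:P3(v=2,ok=F), TRANSFORM:-, EMIT:P2(v=0,ok=F)] out:P1(v=0); in:P4
Tick 6: [PARSE:P5(v=10,ok=F), VALIDATE:P4(v=5,ok=T), TRANSFORM:P3(v=0,ok=F), EMIT:-] out:P2(v=0); in:P5
Tick 7: [PARSE:-, VALIDATE:P5(v=10,ok=F), TRANSFORM:P4(v=10,ok=T), EMIT:P3(v=0,ok=F)] out:-; in:-
Tick 8: [PARSE:-, VALIDATE:-, TRANSFORM:P5(v=0,ok=F), EMIT:P4(v=10,ok=T)] out:P3(v=0); in:-
Tick 9: [PARSE:-, VALIDATE:-, TRANSFORM:-, EMIT:P5(v=0,ok=F)] out:P4(v=10); in:-
Tick 10: [PARSE:-, VALIDATE:-, TRANSFORM:-, EMIT:-] out:P5(v=0); in:-
P1: arrives tick 1, valid=False (id=1, id%4=1), emit tick 5, final value 0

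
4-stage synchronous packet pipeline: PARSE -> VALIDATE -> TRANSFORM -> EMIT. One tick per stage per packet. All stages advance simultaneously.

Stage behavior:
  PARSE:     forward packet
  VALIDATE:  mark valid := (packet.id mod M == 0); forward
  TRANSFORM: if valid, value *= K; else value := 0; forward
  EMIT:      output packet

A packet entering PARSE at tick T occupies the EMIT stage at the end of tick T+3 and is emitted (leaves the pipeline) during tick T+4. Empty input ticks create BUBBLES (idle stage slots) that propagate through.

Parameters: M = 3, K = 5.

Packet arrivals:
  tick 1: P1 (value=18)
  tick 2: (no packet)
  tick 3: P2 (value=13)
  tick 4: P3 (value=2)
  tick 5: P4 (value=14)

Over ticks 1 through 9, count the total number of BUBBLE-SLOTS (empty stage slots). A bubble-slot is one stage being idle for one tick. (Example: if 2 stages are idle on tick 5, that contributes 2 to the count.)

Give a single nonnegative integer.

Tick 1: [PARSE:P1(v=18,ok=F), VALIDATE:-, TRANSFORM:-, EMIT:-] out:-; bubbles=3
Tick 2: [PARSE:-, VALIDATE:P1(v=18,ok=F), TRANSFORM:-, EMIT:-] out:-; bubbles=3
Tick 3: [PARSE:P2(v=13,ok=F), VALIDATE:-, TRANSFORM:P1(v=0,ok=F), EMIT:-] out:-; bubbles=2
Tick 4: [PARSE:P3(v=2,ok=F), VALIDATE:P2(v=13,ok=F), TRANSFORM:-, EMIT:P1(v=0,ok=F)] out:-; bubbles=1
Tick 5: [PARSE:P4(v=14,ok=F), VALIDATE:P3(v=2,ok=T), TRANSFORM:P2(v=0,ok=F), EMIT:-] out:P1(v=0); bubbles=1
Tick 6: [PARSE:-, VALIDATE:P4(v=14,ok=F), TRANSFORM:P3(v=10,ok=T), EMIT:P2(v=0,ok=F)] out:-; bubbles=1
Tick 7: [PARSE:-, VALIDATE:-, TRANSFORM:P4(v=0,ok=F), EMIT:P3(v=10,ok=T)] out:P2(v=0); bubbles=2
Tick 8: [PARSE:-, VALIDATE:-, TRANSFORM:-, EMIT:P4(v=0,ok=F)] out:P3(v=10); bubbles=3
Tick 9: [PARSE:-, VALIDATE:-, TRANSFORM:-, EMIT:-] out:P4(v=0); bubbles=4
Total bubble-slots: 20

Answer: 20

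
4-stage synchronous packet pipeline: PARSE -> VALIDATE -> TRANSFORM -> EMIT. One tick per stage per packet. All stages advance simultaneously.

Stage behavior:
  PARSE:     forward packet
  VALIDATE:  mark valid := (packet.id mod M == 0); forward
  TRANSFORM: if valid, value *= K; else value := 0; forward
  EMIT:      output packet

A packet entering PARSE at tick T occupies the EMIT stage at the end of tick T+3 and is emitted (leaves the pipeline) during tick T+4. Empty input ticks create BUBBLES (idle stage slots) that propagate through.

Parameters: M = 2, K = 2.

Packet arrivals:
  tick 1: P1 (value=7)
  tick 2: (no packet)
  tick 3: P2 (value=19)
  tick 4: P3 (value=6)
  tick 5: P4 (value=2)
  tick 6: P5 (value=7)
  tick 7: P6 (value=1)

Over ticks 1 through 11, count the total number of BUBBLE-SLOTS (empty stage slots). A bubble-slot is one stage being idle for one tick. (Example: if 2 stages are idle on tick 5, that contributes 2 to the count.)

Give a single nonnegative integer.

Answer: 20

Derivation:
Tick 1: [PARSE:P1(v=7,ok=F), VALIDATE:-, TRANSFORM:-, EMIT:-] out:-; bubbles=3
Tick 2: [PARSE:-, VALIDATE:P1(v=7,ok=F), TRANSFORM:-, EMIT:-] out:-; bubbles=3
Tick 3: [PARSE:P2(v=19,ok=F), VALIDATE:-, TRANSFORM:P1(v=0,ok=F), EMIT:-] out:-; bubbles=2
Tick 4: [PARSE:P3(v=6,ok=F), VALIDATE:P2(v=19,ok=T), TRANSFORM:-, EMIT:P1(v=0,ok=F)] out:-; bubbles=1
Tick 5: [PARSE:P4(v=2,ok=F), VALIDATE:P3(v=6,ok=F), TRANSFORM:P2(v=38,ok=T), EMIT:-] out:P1(v=0); bubbles=1
Tick 6: [PARSE:P5(v=7,ok=F), VALIDATE:P4(v=2,ok=T), TRANSFORM:P3(v=0,ok=F), EMIT:P2(v=38,ok=T)] out:-; bubbles=0
Tick 7: [PARSE:P6(v=1,ok=F), VALIDATE:P5(v=7,ok=F), TRANSFORM:P4(v=4,ok=T), EMIT:P3(v=0,ok=F)] out:P2(v=38); bubbles=0
Tick 8: [PARSE:-, VALIDATE:P6(v=1,ok=T), TRANSFORM:P5(v=0,ok=F), EMIT:P4(v=4,ok=T)] out:P3(v=0); bubbles=1
Tick 9: [PARSE:-, VALIDATE:-, TRANSFORM:P6(v=2,ok=T), EMIT:P5(v=0,ok=F)] out:P4(v=4); bubbles=2
Tick 10: [PARSE:-, VALIDATE:-, TRANSFORM:-, EMIT:P6(v=2,ok=T)] out:P5(v=0); bubbles=3
Tick 11: [PARSE:-, VALIDATE:-, TRANSFORM:-, EMIT:-] out:P6(v=2); bubbles=4
Total bubble-slots: 20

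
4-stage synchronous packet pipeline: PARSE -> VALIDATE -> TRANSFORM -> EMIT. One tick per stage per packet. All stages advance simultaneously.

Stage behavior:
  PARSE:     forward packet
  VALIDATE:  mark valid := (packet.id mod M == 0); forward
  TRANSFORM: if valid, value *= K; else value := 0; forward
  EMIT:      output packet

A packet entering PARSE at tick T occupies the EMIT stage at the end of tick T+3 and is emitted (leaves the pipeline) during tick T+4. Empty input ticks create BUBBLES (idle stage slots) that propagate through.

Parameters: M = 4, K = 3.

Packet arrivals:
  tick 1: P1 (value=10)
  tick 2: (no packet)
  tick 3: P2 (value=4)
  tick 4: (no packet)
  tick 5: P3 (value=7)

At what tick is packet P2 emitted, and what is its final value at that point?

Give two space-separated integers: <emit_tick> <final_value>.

Answer: 7 0

Derivation:
Tick 1: [PARSE:P1(v=10,ok=F), VALIDATE:-, TRANSFORM:-, EMIT:-] out:-; in:P1
Tick 2: [PARSE:-, VALIDATE:P1(v=10,ok=F), TRANSFORM:-, EMIT:-] out:-; in:-
Tick 3: [PARSE:P2(v=4,ok=F), VALIDATE:-, TRANSFORM:P1(v=0,ok=F), EMIT:-] out:-; in:P2
Tick 4: [PARSE:-, VALIDATE:P2(v=4,ok=F), TRANSFORM:-, EMIT:P1(v=0,ok=F)] out:-; in:-
Tick 5: [PARSE:P3(v=7,ok=F), VALIDATE:-, TRANSFORM:P2(v=0,ok=F), EMIT:-] out:P1(v=0); in:P3
Tick 6: [PARSE:-, VALIDATE:P3(v=7,ok=F), TRANSFORM:-, EMIT:P2(v=0,ok=F)] out:-; in:-
Tick 7: [PARSE:-, VALIDATE:-, TRANSFORM:P3(v=0,ok=F), EMIT:-] out:P2(v=0); in:-
Tick 8: [PARSE:-, VALIDATE:-, TRANSFORM:-, EMIT:P3(v=0,ok=F)] out:-; in:-
Tick 9: [PARSE:-, VALIDATE:-, TRANSFORM:-, EMIT:-] out:P3(v=0); in:-
P2: arrives tick 3, valid=False (id=2, id%4=2), emit tick 7, final value 0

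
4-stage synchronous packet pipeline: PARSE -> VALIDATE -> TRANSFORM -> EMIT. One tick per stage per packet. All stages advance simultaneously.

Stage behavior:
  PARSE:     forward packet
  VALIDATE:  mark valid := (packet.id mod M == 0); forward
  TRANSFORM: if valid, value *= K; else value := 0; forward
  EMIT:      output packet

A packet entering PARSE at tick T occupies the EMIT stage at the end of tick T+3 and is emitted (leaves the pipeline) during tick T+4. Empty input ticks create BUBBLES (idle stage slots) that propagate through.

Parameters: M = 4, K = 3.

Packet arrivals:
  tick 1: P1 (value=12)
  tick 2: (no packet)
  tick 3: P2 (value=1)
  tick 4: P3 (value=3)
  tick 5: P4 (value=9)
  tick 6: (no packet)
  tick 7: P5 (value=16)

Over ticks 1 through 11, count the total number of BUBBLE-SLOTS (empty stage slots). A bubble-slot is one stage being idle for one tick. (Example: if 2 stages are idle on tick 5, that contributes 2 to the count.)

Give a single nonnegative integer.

Answer: 24

Derivation:
Tick 1: [PARSE:P1(v=12,ok=F), VALIDATE:-, TRANSFORM:-, EMIT:-] out:-; bubbles=3
Tick 2: [PARSE:-, VALIDATE:P1(v=12,ok=F), TRANSFORM:-, EMIT:-] out:-; bubbles=3
Tick 3: [PARSE:P2(v=1,ok=F), VALIDATE:-, TRANSFORM:P1(v=0,ok=F), EMIT:-] out:-; bubbles=2
Tick 4: [PARSE:P3(v=3,ok=F), VALIDATE:P2(v=1,ok=F), TRANSFORM:-, EMIT:P1(v=0,ok=F)] out:-; bubbles=1
Tick 5: [PARSE:P4(v=9,ok=F), VALIDATE:P3(v=3,ok=F), TRANSFORM:P2(v=0,ok=F), EMIT:-] out:P1(v=0); bubbles=1
Tick 6: [PARSE:-, VALIDATE:P4(v=9,ok=T), TRANSFORM:P3(v=0,ok=F), EMIT:P2(v=0,ok=F)] out:-; bubbles=1
Tick 7: [PARSE:P5(v=16,ok=F), VALIDATE:-, TRANSFORM:P4(v=27,ok=T), EMIT:P3(v=0,ok=F)] out:P2(v=0); bubbles=1
Tick 8: [PARSE:-, VALIDATE:P5(v=16,ok=F), TRANSFORM:-, EMIT:P4(v=27,ok=T)] out:P3(v=0); bubbles=2
Tick 9: [PARSE:-, VALIDATE:-, TRANSFORM:P5(v=0,ok=F), EMIT:-] out:P4(v=27); bubbles=3
Tick 10: [PARSE:-, VALIDATE:-, TRANSFORM:-, EMIT:P5(v=0,ok=F)] out:-; bubbles=3
Tick 11: [PARSE:-, VALIDATE:-, TRANSFORM:-, EMIT:-] out:P5(v=0); bubbles=4
Total bubble-slots: 24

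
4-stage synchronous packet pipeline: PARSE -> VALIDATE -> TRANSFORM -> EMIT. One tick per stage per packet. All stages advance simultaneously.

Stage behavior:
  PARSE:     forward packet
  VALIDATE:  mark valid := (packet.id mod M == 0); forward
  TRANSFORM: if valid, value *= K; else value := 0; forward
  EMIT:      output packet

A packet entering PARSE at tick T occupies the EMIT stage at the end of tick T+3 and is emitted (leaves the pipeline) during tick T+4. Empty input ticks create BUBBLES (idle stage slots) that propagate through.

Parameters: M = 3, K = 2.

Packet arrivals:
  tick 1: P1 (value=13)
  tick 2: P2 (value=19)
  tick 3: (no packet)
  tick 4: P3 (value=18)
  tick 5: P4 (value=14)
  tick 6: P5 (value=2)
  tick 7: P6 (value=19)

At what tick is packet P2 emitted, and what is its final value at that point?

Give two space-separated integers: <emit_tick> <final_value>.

Answer: 6 0

Derivation:
Tick 1: [PARSE:P1(v=13,ok=F), VALIDATE:-, TRANSFORM:-, EMIT:-] out:-; in:P1
Tick 2: [PARSE:P2(v=19,ok=F), VALIDATE:P1(v=13,ok=F), TRANSFORM:-, EMIT:-] out:-; in:P2
Tick 3: [PARSE:-, VALIDATE:P2(v=19,ok=F), TRANSFORM:P1(v=0,ok=F), EMIT:-] out:-; in:-
Tick 4: [PARSE:P3(v=18,ok=F), VALIDATE:-, TRANSFORM:P2(v=0,ok=F), EMIT:P1(v=0,ok=F)] out:-; in:P3
Tick 5: [PARSE:P4(v=14,ok=F), VALIDATE:P3(v=18,ok=T), TRANSFORM:-, EMIT:P2(v=0,ok=F)] out:P1(v=0); in:P4
Tick 6: [PARSE:P5(v=2,ok=F), VALIDATE:P4(v=14,ok=F), TRANSFORM:P3(v=36,ok=T), EMIT:-] out:P2(v=0); in:P5
Tick 7: [PARSE:P6(v=19,ok=F), VALIDATE:P5(v=2,ok=F), TRANSFORM:P4(v=0,ok=F), EMIT:P3(v=36,ok=T)] out:-; in:P6
Tick 8: [PARSE:-, VALIDATE:P6(v=19,ok=T), TRANSFORM:P5(v=0,ok=F), EMIT:P4(v=0,ok=F)] out:P3(v=36); in:-
Tick 9: [PARSE:-, VALIDATE:-, TRANSFORM:P6(v=38,ok=T), EMIT:P5(v=0,ok=F)] out:P4(v=0); in:-
Tick 10: [PARSE:-, VALIDATE:-, TRANSFORM:-, EMIT:P6(v=38,ok=T)] out:P5(v=0); in:-
Tick 11: [PARSE:-, VALIDATE:-, TRANSFORM:-, EMIT:-] out:P6(v=38); in:-
P2: arrives tick 2, valid=False (id=2, id%3=2), emit tick 6, final value 0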